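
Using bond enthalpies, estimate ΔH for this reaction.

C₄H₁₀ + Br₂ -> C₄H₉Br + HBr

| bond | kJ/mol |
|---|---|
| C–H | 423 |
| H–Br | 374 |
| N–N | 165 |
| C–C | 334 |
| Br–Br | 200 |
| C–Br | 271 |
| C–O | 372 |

ΔH ≈ −22 kJ

Bonds broken (reactants):
  Br–Br: 1 × 200 = 200
  C–C: 3 × 334 = 1002
  C–H: 10 × 423 = 4230
  Σ(broken) = 5432 kJ
Bonds formed (products):
  C–Br: 1 × 271 = 271
  C–C: 3 × 334 = 1002
  C–H: 9 × 423 = 3807
  H–Br: 1 × 374 = 374
  Σ(formed) = 5454 kJ
ΔH = Σ(broken) − Σ(formed) = 5432 − 5454 = −22 kJ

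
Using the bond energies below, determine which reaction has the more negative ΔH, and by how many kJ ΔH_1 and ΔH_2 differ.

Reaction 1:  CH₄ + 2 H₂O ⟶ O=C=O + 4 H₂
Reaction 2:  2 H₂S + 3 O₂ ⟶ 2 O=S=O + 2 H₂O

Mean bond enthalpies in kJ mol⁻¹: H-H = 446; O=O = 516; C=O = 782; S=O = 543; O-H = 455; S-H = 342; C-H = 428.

Reaction 1:
  Bonds broken (reactants):
    C-H: 4 × 428 = 1712
    O-H: 4 × 455 = 1820
    Σ(broken) = 3532 kJ
  Bonds formed (products):
    C=O: 2 × 782 = 1564
    H-H: 4 × 446 = 1784
    Σ(formed) = 3348 kJ
  ΔH_1 = 3532 − 3348 = +184 kJ
Reaction 2:
  Bonds broken (reactants):
    O=O: 3 × 516 = 1548
    S-H: 4 × 342 = 1368
    Σ(broken) = 2916 kJ
  Bonds formed (products):
    O-H: 4 × 455 = 1820
    S=O: 4 × 543 = 2172
    Σ(formed) = 3992 kJ
  ΔH_2 = 2916 − 3992 = −1076 kJ
ΔH_1 − ΔH_2 = +1260 kJ, so reaction 2 has the more negative ΔH; |ΔH_1 − ΔH_2| = 1260 kJ.

Reaction 2, by 1260 kJ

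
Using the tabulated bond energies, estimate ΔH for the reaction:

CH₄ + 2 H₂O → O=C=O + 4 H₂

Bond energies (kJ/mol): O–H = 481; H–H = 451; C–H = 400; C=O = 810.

ΔH ≈ +100 kJ

Bonds broken (reactants):
  C–H: 4 × 400 = 1600
  O–H: 4 × 481 = 1924
  Σ(broken) = 3524 kJ
Bonds formed (products):
  C=O: 2 × 810 = 1620
  H–H: 4 × 451 = 1804
  Σ(formed) = 3424 kJ
ΔH = Σ(broken) − Σ(formed) = 3524 − 3424 = +100 kJ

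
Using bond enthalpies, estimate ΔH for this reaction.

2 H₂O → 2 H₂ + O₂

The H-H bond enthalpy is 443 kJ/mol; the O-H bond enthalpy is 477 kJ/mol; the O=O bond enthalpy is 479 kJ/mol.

Bonds broken (reactants):
  O-H: 4 × 477 = 1908
  Σ(broken) = 1908 kJ
Bonds formed (products):
  H-H: 2 × 443 = 886
  O=O: 1 × 479 = 479
  Σ(formed) = 1365 kJ
ΔH = Σ(broken) − Σ(formed) = 1908 − 1365 = +543 kJ

ΔH ≈ +543 kJ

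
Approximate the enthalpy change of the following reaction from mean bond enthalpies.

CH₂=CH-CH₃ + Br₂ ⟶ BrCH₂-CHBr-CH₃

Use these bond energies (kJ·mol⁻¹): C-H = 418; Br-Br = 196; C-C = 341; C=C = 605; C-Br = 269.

ΔH ≈ −78 kJ

Bonds broken (reactants):
  Br-Br: 1 × 196 = 196
  C-C: 1 × 341 = 341
  C-H: 6 × 418 = 2508
  C=C: 1 × 605 = 605
  Σ(broken) = 3650 kJ
Bonds formed (products):
  C-Br: 2 × 269 = 538
  C-C: 2 × 341 = 682
  C-H: 6 × 418 = 2508
  Σ(formed) = 3728 kJ
ΔH = Σ(broken) − Σ(formed) = 3650 − 3728 = −78 kJ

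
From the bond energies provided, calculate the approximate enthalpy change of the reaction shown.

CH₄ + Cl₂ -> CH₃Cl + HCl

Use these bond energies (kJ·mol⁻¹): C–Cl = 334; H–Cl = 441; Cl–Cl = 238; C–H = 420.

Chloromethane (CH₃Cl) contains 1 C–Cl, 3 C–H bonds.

ΔH ≈ −117 kJ

Bonds broken (reactants):
  C–H: 4 × 420 = 1680
  Cl–Cl: 1 × 238 = 238
  Σ(broken) = 1918 kJ
Bonds formed (products):
  C–Cl: 1 × 334 = 334
  C–H: 3 × 420 = 1260
  H–Cl: 1 × 441 = 441
  Σ(formed) = 2035 kJ
ΔH = Σ(broken) − Σ(formed) = 1918 − 2035 = −117 kJ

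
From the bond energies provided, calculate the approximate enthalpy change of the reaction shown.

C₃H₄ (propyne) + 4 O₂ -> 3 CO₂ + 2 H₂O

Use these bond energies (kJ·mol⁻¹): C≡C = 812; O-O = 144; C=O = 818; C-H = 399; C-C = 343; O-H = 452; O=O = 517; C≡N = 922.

Bonds broken (reactants):
  C≡C: 1 × 812 = 812
  C-C: 1 × 343 = 343
  C-H: 4 × 399 = 1596
  O=O: 4 × 517 = 2068
  Σ(broken) = 4819 kJ
Bonds formed (products):
  C=O: 6 × 818 = 4908
  O-H: 4 × 452 = 1808
  Σ(formed) = 6716 kJ
ΔH = Σ(broken) − Σ(formed) = 4819 − 6716 = −1897 kJ

ΔH ≈ −1897 kJ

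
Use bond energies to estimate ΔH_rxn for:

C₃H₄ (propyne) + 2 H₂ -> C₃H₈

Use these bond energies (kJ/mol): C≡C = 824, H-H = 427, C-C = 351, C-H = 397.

ΔH ≈ −261 kJ

Bonds broken (reactants):
  C≡C: 1 × 824 = 824
  C-C: 1 × 351 = 351
  C-H: 4 × 397 = 1588
  H-H: 2 × 427 = 854
  Σ(broken) = 3617 kJ
Bonds formed (products):
  C-C: 2 × 351 = 702
  C-H: 8 × 397 = 3176
  Σ(formed) = 3878 kJ
ΔH = Σ(broken) − Σ(formed) = 3617 − 3878 = −261 kJ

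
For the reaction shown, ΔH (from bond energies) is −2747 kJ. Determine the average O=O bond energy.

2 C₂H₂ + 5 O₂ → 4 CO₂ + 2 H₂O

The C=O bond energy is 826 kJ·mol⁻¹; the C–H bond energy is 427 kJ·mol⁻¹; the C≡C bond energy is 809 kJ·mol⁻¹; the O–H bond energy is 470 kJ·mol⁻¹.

Let D be the O=O bond energy.
Σ(broken) = 2×809 + 4×427 + 5×D = 3326 + 5D
Σ(formed) = 8×826 + 4×470 = 8488
ΔH = Σ(broken) − Σ(formed) = (3326 + 5D) − (8488) = −5162 + 5D
Setting this equal to −2747 kJ gives 5D = 2415, so D = 483 kJ/mol.

D(O=O) ≈ 483 kJ/mol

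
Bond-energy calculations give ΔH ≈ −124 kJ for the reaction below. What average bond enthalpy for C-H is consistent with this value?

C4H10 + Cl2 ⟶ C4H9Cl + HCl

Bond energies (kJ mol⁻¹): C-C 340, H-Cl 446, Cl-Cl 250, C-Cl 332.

Let D be the C-H bond energy.
Σ(broken) = 3×340 + 10×D + 1×250 = 1270 + 10D
Σ(formed) = 3×340 + 1×332 + 9×D + 1×446 = 1798 + 9D
ΔH = Σ(broken) − Σ(formed) = (1270 + 10D) − (1798 + 9D) = −528 + D
Setting this equal to −124 kJ gives D = 404 kJ/mol.

D(C-H) ≈ 404 kJ/mol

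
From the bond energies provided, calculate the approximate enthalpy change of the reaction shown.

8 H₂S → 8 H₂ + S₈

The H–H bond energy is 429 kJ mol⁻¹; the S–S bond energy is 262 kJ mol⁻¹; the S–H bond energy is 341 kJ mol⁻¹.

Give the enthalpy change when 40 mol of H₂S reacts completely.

ΔH = −360 kJ

Bonds broken (reactants):
  S–H: 16 × 341 = 5456
  Σ(broken) = 5456 kJ
Bonds formed (products):
  H–H: 8 × 429 = 3432
  S–S: 8 × 262 = 2096
  Σ(formed) = 5528 kJ
ΔH = Σ(broken) − Σ(formed) = 5456 − 5528 = −72 kJ
For 5× the reaction as written: 5 × (−72) = −360 kJ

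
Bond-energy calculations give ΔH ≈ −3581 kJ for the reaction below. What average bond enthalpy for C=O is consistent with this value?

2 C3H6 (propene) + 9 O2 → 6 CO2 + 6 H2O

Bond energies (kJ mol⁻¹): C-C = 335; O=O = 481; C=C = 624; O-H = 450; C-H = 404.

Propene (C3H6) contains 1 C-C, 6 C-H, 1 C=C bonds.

Let D be the C=O bond energy.
Σ(broken) = 2×335 + 12×404 + 2×624 + 9×481 = 11095
Σ(formed) = 12×D + 12×450 = 5400 + 12D
ΔH = Σ(broken) − Σ(formed) = (11095) − (5400 + 12D) = +5695 − 12D
Setting this equal to −3581 kJ gives 12D = 9276, so D = 773 kJ/mol.

D(C=O) ≈ 773 kJ/mol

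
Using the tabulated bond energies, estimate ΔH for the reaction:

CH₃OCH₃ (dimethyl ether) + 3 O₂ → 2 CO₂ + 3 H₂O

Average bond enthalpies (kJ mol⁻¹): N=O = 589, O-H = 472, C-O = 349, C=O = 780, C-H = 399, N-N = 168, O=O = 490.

Bonds broken (reactants):
  C-H: 6 × 399 = 2394
  C-O: 2 × 349 = 698
  O=O: 3 × 490 = 1470
  Σ(broken) = 4562 kJ
Bonds formed (products):
  C=O: 4 × 780 = 3120
  O-H: 6 × 472 = 2832
  Σ(formed) = 5952 kJ
ΔH = Σ(broken) − Σ(formed) = 4562 − 5952 = −1390 kJ

ΔH ≈ −1390 kJ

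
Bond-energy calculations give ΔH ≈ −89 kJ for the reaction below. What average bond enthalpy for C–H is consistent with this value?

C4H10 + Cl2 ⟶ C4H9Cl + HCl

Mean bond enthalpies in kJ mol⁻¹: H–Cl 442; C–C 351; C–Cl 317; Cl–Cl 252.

D(C–H) ≈ 418 kJ/mol

Let D be the C–H bond energy.
Σ(broken) = 3×351 + 10×D + 1×252 = 1305 + 10D
Σ(formed) = 3×351 + 1×317 + 9×D + 1×442 = 1812 + 9D
ΔH = Σ(broken) − Σ(formed) = (1305 + 10D) − (1812 + 9D) = −507 + D
Setting this equal to −89 kJ gives D = 418 kJ/mol.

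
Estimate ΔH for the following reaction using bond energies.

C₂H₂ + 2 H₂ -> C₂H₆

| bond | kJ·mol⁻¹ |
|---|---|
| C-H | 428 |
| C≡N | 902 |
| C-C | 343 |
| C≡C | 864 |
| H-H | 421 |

Bonds broken (reactants):
  C≡C: 1 × 864 = 864
  C-H: 2 × 428 = 856
  H-H: 2 × 421 = 842
  Σ(broken) = 2562 kJ
Bonds formed (products):
  C-C: 1 × 343 = 343
  C-H: 6 × 428 = 2568
  Σ(formed) = 2911 kJ
ΔH = Σ(broken) − Σ(formed) = 2562 − 2911 = −349 kJ

ΔH ≈ −349 kJ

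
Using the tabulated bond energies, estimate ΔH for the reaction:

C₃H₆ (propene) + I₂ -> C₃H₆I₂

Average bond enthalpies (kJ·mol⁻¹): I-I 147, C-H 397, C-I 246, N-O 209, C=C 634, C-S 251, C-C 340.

Bonds broken (reactants):
  C-C: 1 × 340 = 340
  C-H: 6 × 397 = 2382
  C=C: 1 × 634 = 634
  I-I: 1 × 147 = 147
  Σ(broken) = 3503 kJ
Bonds formed (products):
  C-C: 2 × 340 = 680
  C-H: 6 × 397 = 2382
  C-I: 2 × 246 = 492
  Σ(formed) = 3554 kJ
ΔH = Σ(broken) − Σ(formed) = 3503 − 3554 = −51 kJ

ΔH ≈ −51 kJ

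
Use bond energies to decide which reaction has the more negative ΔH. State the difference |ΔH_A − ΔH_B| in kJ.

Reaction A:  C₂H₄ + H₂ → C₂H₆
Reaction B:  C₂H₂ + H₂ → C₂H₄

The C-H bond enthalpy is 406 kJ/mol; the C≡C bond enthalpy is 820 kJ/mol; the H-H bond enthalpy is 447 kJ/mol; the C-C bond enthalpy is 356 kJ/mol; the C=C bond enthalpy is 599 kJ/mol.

Reaction B, by 22 kJ

Reaction A:
  Bonds broken (reactants):
    C-H: 4 × 406 = 1624
    C=C: 1 × 599 = 599
    H-H: 1 × 447 = 447
    Σ(broken) = 2670 kJ
  Bonds formed (products):
    C-C: 1 × 356 = 356
    C-H: 6 × 406 = 2436
    Σ(formed) = 2792 kJ
  ΔH_A = 2670 − 2792 = −122 kJ
Reaction B:
  Bonds broken (reactants):
    C≡C: 1 × 820 = 820
    C-H: 2 × 406 = 812
    H-H: 1 × 447 = 447
    Σ(broken) = 2079 kJ
  Bonds formed (products):
    C-H: 4 × 406 = 1624
    C=C: 1 × 599 = 599
    Σ(formed) = 2223 kJ
  ΔH_B = 2079 − 2223 = −144 kJ
ΔH_A − ΔH_B = +22 kJ, so reaction B has the more negative ΔH; |ΔH_A − ΔH_B| = 22 kJ.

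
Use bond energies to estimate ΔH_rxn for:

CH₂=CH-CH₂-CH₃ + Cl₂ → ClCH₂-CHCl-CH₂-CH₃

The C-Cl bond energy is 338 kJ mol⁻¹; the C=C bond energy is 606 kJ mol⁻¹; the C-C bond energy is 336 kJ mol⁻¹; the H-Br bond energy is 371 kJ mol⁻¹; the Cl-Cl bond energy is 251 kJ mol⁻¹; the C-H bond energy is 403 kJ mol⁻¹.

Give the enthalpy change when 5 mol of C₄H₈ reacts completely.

Bonds broken (reactants):
  C-C: 2 × 336 = 672
  C-H: 8 × 403 = 3224
  C=C: 1 × 606 = 606
  Cl-Cl: 1 × 251 = 251
  Σ(broken) = 4753 kJ
Bonds formed (products):
  C-C: 3 × 336 = 1008
  C-Cl: 2 × 338 = 676
  C-H: 8 × 403 = 3224
  Σ(formed) = 4908 kJ
ΔH = Σ(broken) − Σ(formed) = 4753 − 4908 = −155 kJ
For 5× the reaction as written: 5 × (−155) = −775 kJ

ΔH = −775 kJ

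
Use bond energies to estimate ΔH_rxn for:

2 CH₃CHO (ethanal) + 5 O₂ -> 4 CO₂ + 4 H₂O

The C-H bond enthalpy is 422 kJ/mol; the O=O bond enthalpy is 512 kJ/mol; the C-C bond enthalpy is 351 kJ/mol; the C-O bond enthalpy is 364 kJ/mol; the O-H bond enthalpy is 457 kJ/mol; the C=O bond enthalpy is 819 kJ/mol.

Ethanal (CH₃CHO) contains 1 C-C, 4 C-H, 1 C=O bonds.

ΔH ≈ −1932 kJ

Bonds broken (reactants):
  C-C: 2 × 351 = 702
  C-H: 8 × 422 = 3376
  C=O: 2 × 819 = 1638
  O=O: 5 × 512 = 2560
  Σ(broken) = 8276 kJ
Bonds formed (products):
  C=O: 8 × 819 = 6552
  O-H: 8 × 457 = 3656
  Σ(formed) = 10208 kJ
ΔH = Σ(broken) − Σ(formed) = 8276 − 10208 = −1932 kJ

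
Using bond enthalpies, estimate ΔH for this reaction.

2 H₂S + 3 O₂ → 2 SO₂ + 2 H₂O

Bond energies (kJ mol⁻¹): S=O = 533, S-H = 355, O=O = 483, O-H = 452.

Bonds broken (reactants):
  O=O: 3 × 483 = 1449
  S-H: 4 × 355 = 1420
  Σ(broken) = 2869 kJ
Bonds formed (products):
  O-H: 4 × 452 = 1808
  S=O: 4 × 533 = 2132
  Σ(formed) = 3940 kJ
ΔH = Σ(broken) − Σ(formed) = 2869 − 3940 = −1071 kJ

ΔH ≈ −1071 kJ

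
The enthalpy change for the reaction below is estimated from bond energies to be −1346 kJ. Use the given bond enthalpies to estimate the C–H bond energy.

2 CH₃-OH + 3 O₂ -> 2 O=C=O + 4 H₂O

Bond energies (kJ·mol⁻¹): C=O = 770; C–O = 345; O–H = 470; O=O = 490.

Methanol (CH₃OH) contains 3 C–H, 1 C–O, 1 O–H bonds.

D(C–H) ≈ 399 kJ/mol

Let D be the C–H bond energy.
Σ(broken) = 6×D + 2×345 + 2×470 + 3×490 = 3100 + 6D
Σ(formed) = 4×770 + 8×470 = 6840
ΔH = Σ(broken) − Σ(formed) = (3100 + 6D) − (6840) = −3740 + 6D
Setting this equal to −1346 kJ gives 6D = 2394, so D = 399 kJ/mol.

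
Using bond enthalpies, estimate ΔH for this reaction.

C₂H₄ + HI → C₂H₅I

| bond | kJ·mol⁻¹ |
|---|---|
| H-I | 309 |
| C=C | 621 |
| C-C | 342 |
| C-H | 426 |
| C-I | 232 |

Bonds broken (reactants):
  C-H: 4 × 426 = 1704
  C=C: 1 × 621 = 621
  H-I: 1 × 309 = 309
  Σ(broken) = 2634 kJ
Bonds formed (products):
  C-C: 1 × 342 = 342
  C-H: 5 × 426 = 2130
  C-I: 1 × 232 = 232
  Σ(formed) = 2704 kJ
ΔH = Σ(broken) − Σ(formed) = 2634 − 2704 = −70 kJ

ΔH ≈ −70 kJ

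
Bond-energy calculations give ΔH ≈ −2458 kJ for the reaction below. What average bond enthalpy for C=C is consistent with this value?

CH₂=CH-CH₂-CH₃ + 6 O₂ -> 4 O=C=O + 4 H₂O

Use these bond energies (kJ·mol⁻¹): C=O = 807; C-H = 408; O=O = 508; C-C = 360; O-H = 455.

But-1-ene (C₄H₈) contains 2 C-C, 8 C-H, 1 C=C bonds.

Let D be the C=C bond energy.
Σ(broken) = 2×360 + 8×408 + 1×D + 6×508 = 7032 + D
Σ(formed) = 8×807 + 8×455 = 10096
ΔH = Σ(broken) − Σ(formed) = (7032 + D) − (10096) = −3064 + D
Setting this equal to −2458 kJ gives D = 606 kJ/mol.

D(C=C) ≈ 606 kJ/mol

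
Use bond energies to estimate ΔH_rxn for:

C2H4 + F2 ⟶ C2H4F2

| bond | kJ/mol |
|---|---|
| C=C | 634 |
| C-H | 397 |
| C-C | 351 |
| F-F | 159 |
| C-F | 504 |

ΔH ≈ −566 kJ

Bonds broken (reactants):
  C-H: 4 × 397 = 1588
  C=C: 1 × 634 = 634
  F-F: 1 × 159 = 159
  Σ(broken) = 2381 kJ
Bonds formed (products):
  C-C: 1 × 351 = 351
  C-F: 2 × 504 = 1008
  C-H: 4 × 397 = 1588
  Σ(formed) = 2947 kJ
ΔH = Σ(broken) − Σ(formed) = 2381 − 2947 = −566 kJ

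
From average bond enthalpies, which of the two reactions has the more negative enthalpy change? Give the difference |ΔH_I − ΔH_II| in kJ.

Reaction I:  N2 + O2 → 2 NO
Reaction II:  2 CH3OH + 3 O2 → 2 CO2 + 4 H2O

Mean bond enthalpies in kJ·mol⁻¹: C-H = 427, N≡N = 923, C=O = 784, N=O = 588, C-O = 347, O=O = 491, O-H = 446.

Reaction II, by 1321 kJ

Reaction I:
  Bonds broken (reactants):
    N≡N: 1 × 923 = 923
    O=O: 1 × 491 = 491
    Σ(broken) = 1414 kJ
  Bonds formed (products):
    N=O: 2 × 588 = 1176
    Σ(formed) = 1176 kJ
  ΔH_I = 1414 − 1176 = +238 kJ
Reaction II:
  Bonds broken (reactants):
    C-H: 6 × 427 = 2562
    C-O: 2 × 347 = 694
    O-H: 2 × 446 = 892
    O=O: 3 × 491 = 1473
    Σ(broken) = 5621 kJ
  Bonds formed (products):
    C=O: 4 × 784 = 3136
    O-H: 8 × 446 = 3568
    Σ(formed) = 6704 kJ
  ΔH_II = 5621 − 6704 = −1083 kJ
ΔH_I − ΔH_II = +1321 kJ, so reaction II has the more negative ΔH; |ΔH_I − ΔH_II| = 1321 kJ.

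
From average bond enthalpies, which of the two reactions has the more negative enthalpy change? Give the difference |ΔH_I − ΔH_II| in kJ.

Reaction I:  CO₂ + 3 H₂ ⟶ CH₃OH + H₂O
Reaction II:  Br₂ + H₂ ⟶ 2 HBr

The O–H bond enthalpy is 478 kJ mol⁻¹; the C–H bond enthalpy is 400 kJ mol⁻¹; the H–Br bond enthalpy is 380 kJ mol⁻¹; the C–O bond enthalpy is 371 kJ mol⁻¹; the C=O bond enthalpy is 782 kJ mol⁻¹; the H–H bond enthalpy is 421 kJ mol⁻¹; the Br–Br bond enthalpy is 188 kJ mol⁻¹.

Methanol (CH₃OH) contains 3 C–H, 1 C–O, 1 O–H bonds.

Reaction I, by 27 kJ

Reaction I:
  Bonds broken (reactants):
    C=O: 2 × 782 = 1564
    H–H: 3 × 421 = 1263
    Σ(broken) = 2827 kJ
  Bonds formed (products):
    C–H: 3 × 400 = 1200
    C–O: 1 × 371 = 371
    O–H: 3 × 478 = 1434
    Σ(formed) = 3005 kJ
  ΔH_I = 2827 − 3005 = −178 kJ
Reaction II:
  Bonds broken (reactants):
    Br–Br: 1 × 188 = 188
    H–H: 1 × 421 = 421
    Σ(broken) = 609 kJ
  Bonds formed (products):
    H–Br: 2 × 380 = 760
    Σ(formed) = 760 kJ
  ΔH_II = 609 − 760 = −151 kJ
ΔH_I − ΔH_II = −27 kJ, so reaction I has the more negative ΔH; |ΔH_I − ΔH_II| = 27 kJ.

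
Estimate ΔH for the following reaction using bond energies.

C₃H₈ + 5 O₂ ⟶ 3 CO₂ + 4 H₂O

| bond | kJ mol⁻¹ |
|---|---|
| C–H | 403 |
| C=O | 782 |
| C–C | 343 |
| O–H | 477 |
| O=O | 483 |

Bonds broken (reactants):
  C–C: 2 × 343 = 686
  C–H: 8 × 403 = 3224
  O=O: 5 × 483 = 2415
  Σ(broken) = 6325 kJ
Bonds formed (products):
  C=O: 6 × 782 = 4692
  O–H: 8 × 477 = 3816
  Σ(formed) = 8508 kJ
ΔH = Σ(broken) − Σ(formed) = 6325 − 8508 = −2183 kJ

ΔH ≈ −2183 kJ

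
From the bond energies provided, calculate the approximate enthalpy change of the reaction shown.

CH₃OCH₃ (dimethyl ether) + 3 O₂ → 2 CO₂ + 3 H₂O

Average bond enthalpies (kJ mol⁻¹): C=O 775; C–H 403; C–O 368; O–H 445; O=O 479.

Bonds broken (reactants):
  C–H: 6 × 403 = 2418
  C–O: 2 × 368 = 736
  O=O: 3 × 479 = 1437
  Σ(broken) = 4591 kJ
Bonds formed (products):
  C=O: 4 × 775 = 3100
  O–H: 6 × 445 = 2670
  Σ(formed) = 5770 kJ
ΔH = Σ(broken) − Σ(formed) = 4591 − 5770 = −1179 kJ

ΔH ≈ −1179 kJ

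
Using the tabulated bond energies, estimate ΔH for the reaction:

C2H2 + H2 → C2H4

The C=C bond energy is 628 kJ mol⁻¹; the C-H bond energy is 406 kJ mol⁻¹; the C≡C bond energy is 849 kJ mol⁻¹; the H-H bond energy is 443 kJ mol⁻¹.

Bonds broken (reactants):
  C≡C: 1 × 849 = 849
  C-H: 2 × 406 = 812
  H-H: 1 × 443 = 443
  Σ(broken) = 2104 kJ
Bonds formed (products):
  C-H: 4 × 406 = 1624
  C=C: 1 × 628 = 628
  Σ(formed) = 2252 kJ
ΔH = Σ(broken) − Σ(formed) = 2104 − 2252 = −148 kJ

ΔH ≈ −148 kJ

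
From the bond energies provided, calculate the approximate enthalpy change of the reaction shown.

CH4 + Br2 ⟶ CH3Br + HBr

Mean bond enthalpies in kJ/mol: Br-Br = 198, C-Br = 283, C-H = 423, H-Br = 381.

Bonds broken (reactants):
  Br-Br: 1 × 198 = 198
  C-H: 4 × 423 = 1692
  Σ(broken) = 1890 kJ
Bonds formed (products):
  C-Br: 1 × 283 = 283
  C-H: 3 × 423 = 1269
  H-Br: 1 × 381 = 381
  Σ(formed) = 1933 kJ
ΔH = Σ(broken) − Σ(formed) = 1890 − 1933 = −43 kJ

ΔH ≈ −43 kJ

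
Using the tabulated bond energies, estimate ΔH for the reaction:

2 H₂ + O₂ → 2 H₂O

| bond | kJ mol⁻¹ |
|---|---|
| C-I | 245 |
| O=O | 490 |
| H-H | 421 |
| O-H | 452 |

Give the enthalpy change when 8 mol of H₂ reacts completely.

ΔH = −1904 kJ

Bonds broken (reactants):
  H-H: 2 × 421 = 842
  O=O: 1 × 490 = 490
  Σ(broken) = 1332 kJ
Bonds formed (products):
  O-H: 4 × 452 = 1808
  Σ(formed) = 1808 kJ
ΔH = Σ(broken) − Σ(formed) = 1332 − 1808 = −476 kJ
For 4× the reaction as written: 4 × (−476) = −1904 kJ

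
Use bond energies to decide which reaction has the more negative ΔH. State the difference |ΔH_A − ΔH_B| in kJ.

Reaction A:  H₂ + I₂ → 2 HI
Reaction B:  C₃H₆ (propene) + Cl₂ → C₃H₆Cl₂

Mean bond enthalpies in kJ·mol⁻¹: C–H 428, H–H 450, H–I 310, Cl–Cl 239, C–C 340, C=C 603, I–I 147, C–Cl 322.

Reaction B, by 119 kJ

Reaction A:
  Bonds broken (reactants):
    H–H: 1 × 450 = 450
    I–I: 1 × 147 = 147
    Σ(broken) = 597 kJ
  Bonds formed (products):
    H–I: 2 × 310 = 620
    Σ(formed) = 620 kJ
  ΔH_A = 597 − 620 = −23 kJ
Reaction B:
  Bonds broken (reactants):
    C–C: 1 × 340 = 340
    C–H: 6 × 428 = 2568
    C=C: 1 × 603 = 603
    Cl–Cl: 1 × 239 = 239
    Σ(broken) = 3750 kJ
  Bonds formed (products):
    C–C: 2 × 340 = 680
    C–Cl: 2 × 322 = 644
    C–H: 6 × 428 = 2568
    Σ(formed) = 3892 kJ
  ΔH_B = 3750 − 3892 = −142 kJ
ΔH_A − ΔH_B = +119 kJ, so reaction B has the more negative ΔH; |ΔH_A − ΔH_B| = 119 kJ.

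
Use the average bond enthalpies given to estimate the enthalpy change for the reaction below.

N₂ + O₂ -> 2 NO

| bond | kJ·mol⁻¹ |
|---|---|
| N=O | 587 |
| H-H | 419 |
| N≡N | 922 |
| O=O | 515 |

ΔH ≈ +263 kJ

Bonds broken (reactants):
  N≡N: 1 × 922 = 922
  O=O: 1 × 515 = 515
  Σ(broken) = 1437 kJ
Bonds formed (products):
  N=O: 2 × 587 = 1174
  Σ(formed) = 1174 kJ
ΔH = Σ(broken) − Σ(formed) = 1437 − 1174 = +263 kJ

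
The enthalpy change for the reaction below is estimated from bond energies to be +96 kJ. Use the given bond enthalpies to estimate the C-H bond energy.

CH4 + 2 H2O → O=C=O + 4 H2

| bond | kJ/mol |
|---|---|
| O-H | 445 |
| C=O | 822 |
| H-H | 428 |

Let D be the C-H bond energy.
Σ(broken) = 4×D + 4×445 = 1780 + 4D
Σ(formed) = 2×822 + 4×428 = 3356
ΔH = Σ(broken) − Σ(formed) = (1780 + 4D) − (3356) = −1576 + 4D
Setting this equal to +96 kJ gives 4D = 1672, so D = 418 kJ/mol.

D(C-H) ≈ 418 kJ/mol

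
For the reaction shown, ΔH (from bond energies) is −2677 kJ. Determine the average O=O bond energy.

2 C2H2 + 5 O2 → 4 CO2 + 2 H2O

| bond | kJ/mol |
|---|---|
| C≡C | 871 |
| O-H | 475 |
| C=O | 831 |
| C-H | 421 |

D(O=O) ≈ 489 kJ/mol

Let D be the O=O bond energy.
Σ(broken) = 2×871 + 4×421 + 5×D = 3426 + 5D
Σ(formed) = 8×831 + 4×475 = 8548
ΔH = Σ(broken) − Σ(formed) = (3426 + 5D) − (8548) = −5122 + 5D
Setting this equal to −2677 kJ gives 5D = 2445, so D = 489 kJ/mol.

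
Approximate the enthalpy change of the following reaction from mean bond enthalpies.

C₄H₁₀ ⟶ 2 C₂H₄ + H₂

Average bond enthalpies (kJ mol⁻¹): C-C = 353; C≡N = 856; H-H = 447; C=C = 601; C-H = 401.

ΔH ≈ +212 kJ

Bonds broken (reactants):
  C-C: 3 × 353 = 1059
  C-H: 10 × 401 = 4010
  Σ(broken) = 5069 kJ
Bonds formed (products):
  C-H: 8 × 401 = 3208
  C=C: 2 × 601 = 1202
  H-H: 1 × 447 = 447
  Σ(formed) = 4857 kJ
ΔH = Σ(broken) − Σ(formed) = 5069 − 4857 = +212 kJ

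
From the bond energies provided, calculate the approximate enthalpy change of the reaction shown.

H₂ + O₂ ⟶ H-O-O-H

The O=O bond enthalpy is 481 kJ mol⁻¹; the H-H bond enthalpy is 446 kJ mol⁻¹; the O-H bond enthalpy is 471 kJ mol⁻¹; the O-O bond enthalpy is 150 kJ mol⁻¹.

ΔH ≈ −165 kJ

Bonds broken (reactants):
  H-H: 1 × 446 = 446
  O=O: 1 × 481 = 481
  Σ(broken) = 927 kJ
Bonds formed (products):
  O-H: 2 × 471 = 942
  O-O: 1 × 150 = 150
  Σ(formed) = 1092 kJ
ΔH = Σ(broken) − Σ(formed) = 927 − 1092 = −165 kJ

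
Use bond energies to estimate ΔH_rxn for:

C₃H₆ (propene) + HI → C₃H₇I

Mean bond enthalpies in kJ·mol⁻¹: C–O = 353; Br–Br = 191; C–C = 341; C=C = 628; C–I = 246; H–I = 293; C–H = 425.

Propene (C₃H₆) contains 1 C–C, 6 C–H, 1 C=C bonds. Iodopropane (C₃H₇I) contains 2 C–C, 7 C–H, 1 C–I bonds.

Bonds broken (reactants):
  C–C: 1 × 341 = 341
  C–H: 6 × 425 = 2550
  C=C: 1 × 628 = 628
  H–I: 1 × 293 = 293
  Σ(broken) = 3812 kJ
Bonds formed (products):
  C–C: 2 × 341 = 682
  C–H: 7 × 425 = 2975
  C–I: 1 × 246 = 246
  Σ(formed) = 3903 kJ
ΔH = Σ(broken) − Σ(formed) = 3812 − 3903 = −91 kJ

ΔH ≈ −91 kJ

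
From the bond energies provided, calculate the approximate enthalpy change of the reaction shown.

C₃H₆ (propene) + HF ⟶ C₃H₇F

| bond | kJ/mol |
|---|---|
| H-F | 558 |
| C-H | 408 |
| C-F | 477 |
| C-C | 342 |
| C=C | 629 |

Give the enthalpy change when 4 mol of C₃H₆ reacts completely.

ΔH = −160 kJ

Bonds broken (reactants):
  C-C: 1 × 342 = 342
  C-H: 6 × 408 = 2448
  C=C: 1 × 629 = 629
  H-F: 1 × 558 = 558
  Σ(broken) = 3977 kJ
Bonds formed (products):
  C-C: 2 × 342 = 684
  C-F: 1 × 477 = 477
  C-H: 7 × 408 = 2856
  Σ(formed) = 4017 kJ
ΔH = Σ(broken) − Σ(formed) = 3977 − 4017 = −40 kJ
For 4× the reaction as written: 4 × (−40) = −160 kJ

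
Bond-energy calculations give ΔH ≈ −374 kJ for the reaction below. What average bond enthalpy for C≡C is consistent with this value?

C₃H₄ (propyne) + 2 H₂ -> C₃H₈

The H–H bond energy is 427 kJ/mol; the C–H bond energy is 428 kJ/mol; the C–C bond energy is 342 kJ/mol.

Let D be the C≡C bond energy.
Σ(broken) = 1×D + 1×342 + 4×428 + 2×427 = 2908 + D
Σ(formed) = 2×342 + 8×428 = 4108
ΔH = Σ(broken) − Σ(formed) = (2908 + D) − (4108) = −1200 + D
Setting this equal to −374 kJ gives D = 826 kJ/mol.

D(C≡C) ≈ 826 kJ/mol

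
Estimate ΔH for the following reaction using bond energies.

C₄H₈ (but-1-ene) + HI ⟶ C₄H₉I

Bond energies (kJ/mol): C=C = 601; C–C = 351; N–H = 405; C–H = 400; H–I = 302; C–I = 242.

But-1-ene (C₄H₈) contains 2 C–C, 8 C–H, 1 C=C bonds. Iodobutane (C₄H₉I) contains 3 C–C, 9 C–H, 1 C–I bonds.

ΔH ≈ −90 kJ

Bonds broken (reactants):
  C–C: 2 × 351 = 702
  C–H: 8 × 400 = 3200
  C=C: 1 × 601 = 601
  H–I: 1 × 302 = 302
  Σ(broken) = 4805 kJ
Bonds formed (products):
  C–C: 3 × 351 = 1053
  C–H: 9 × 400 = 3600
  C–I: 1 × 242 = 242
  Σ(formed) = 4895 kJ
ΔH = Σ(broken) − Σ(formed) = 4805 − 4895 = −90 kJ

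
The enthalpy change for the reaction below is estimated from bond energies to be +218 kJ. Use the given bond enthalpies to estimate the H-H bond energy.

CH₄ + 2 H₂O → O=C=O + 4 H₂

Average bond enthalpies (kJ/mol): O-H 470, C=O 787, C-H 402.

Let D be the H-H bond energy.
Σ(broken) = 4×402 + 4×470 = 3488
Σ(formed) = 2×787 + 4×D = 1574 + 4D
ΔH = Σ(broken) − Σ(formed) = (3488) − (1574 + 4D) = +1914 − 4D
Setting this equal to +218 kJ gives 4D = 1696, so D = 424 kJ/mol.

D(H-H) ≈ 424 kJ/mol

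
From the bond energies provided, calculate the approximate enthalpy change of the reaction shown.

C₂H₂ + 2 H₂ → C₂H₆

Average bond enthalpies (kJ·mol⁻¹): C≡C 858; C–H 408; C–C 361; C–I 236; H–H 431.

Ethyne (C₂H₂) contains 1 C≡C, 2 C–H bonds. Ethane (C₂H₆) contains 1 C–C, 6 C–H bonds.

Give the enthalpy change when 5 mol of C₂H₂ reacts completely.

ΔH = −1365 kJ

Bonds broken (reactants):
  C≡C: 1 × 858 = 858
  C–H: 2 × 408 = 816
  H–H: 2 × 431 = 862
  Σ(broken) = 2536 kJ
Bonds formed (products):
  C–C: 1 × 361 = 361
  C–H: 6 × 408 = 2448
  Σ(formed) = 2809 kJ
ΔH = Σ(broken) − Σ(formed) = 2536 − 2809 = −273 kJ
For 5× the reaction as written: 5 × (−273) = −1365 kJ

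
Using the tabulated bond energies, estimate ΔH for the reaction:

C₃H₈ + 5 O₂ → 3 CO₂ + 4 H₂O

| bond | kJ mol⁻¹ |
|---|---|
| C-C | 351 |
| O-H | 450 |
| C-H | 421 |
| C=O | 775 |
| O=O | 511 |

ΔH ≈ −1625 kJ

Bonds broken (reactants):
  C-C: 2 × 351 = 702
  C-H: 8 × 421 = 3368
  O=O: 5 × 511 = 2555
  Σ(broken) = 6625 kJ
Bonds formed (products):
  C=O: 6 × 775 = 4650
  O-H: 8 × 450 = 3600
  Σ(formed) = 8250 kJ
ΔH = Σ(broken) − Σ(formed) = 6625 − 8250 = −1625 kJ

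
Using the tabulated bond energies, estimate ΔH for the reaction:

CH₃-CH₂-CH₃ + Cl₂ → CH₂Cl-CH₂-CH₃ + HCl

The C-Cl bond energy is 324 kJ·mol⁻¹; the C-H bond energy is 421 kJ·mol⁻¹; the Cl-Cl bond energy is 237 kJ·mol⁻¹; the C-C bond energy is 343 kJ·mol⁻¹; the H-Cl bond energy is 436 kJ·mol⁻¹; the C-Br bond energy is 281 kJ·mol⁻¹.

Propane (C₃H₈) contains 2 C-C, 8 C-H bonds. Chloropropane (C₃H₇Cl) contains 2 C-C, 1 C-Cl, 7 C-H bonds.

ΔH ≈ −102 kJ

Bonds broken (reactants):
  C-C: 2 × 343 = 686
  C-H: 8 × 421 = 3368
  Cl-Cl: 1 × 237 = 237
  Σ(broken) = 4291 kJ
Bonds formed (products):
  C-C: 2 × 343 = 686
  C-Cl: 1 × 324 = 324
  C-H: 7 × 421 = 2947
  H-Cl: 1 × 436 = 436
  Σ(formed) = 4393 kJ
ΔH = Σ(broken) − Σ(formed) = 4291 − 4393 = −102 kJ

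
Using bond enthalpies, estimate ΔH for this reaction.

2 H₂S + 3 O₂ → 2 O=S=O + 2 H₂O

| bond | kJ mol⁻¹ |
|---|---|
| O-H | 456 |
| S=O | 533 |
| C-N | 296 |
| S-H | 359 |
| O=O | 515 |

ΔH ≈ −975 kJ

Bonds broken (reactants):
  O=O: 3 × 515 = 1545
  S-H: 4 × 359 = 1436
  Σ(broken) = 2981 kJ
Bonds formed (products):
  O-H: 4 × 456 = 1824
  S=O: 4 × 533 = 2132
  Σ(formed) = 3956 kJ
ΔH = Σ(broken) − Σ(formed) = 2981 − 3956 = −975 kJ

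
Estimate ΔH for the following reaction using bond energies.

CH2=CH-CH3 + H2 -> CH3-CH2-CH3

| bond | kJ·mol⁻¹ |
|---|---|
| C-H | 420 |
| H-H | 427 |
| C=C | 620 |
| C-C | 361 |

ΔH ≈ −154 kJ

Bonds broken (reactants):
  C-C: 1 × 361 = 361
  C-H: 6 × 420 = 2520
  C=C: 1 × 620 = 620
  H-H: 1 × 427 = 427
  Σ(broken) = 3928 kJ
Bonds formed (products):
  C-C: 2 × 361 = 722
  C-H: 8 × 420 = 3360
  Σ(formed) = 4082 kJ
ΔH = Σ(broken) − Σ(formed) = 3928 − 4082 = −154 kJ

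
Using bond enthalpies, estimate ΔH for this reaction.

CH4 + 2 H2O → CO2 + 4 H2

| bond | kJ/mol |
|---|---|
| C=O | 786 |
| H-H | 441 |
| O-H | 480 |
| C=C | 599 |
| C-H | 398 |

ΔH ≈ +176 kJ

Bonds broken (reactants):
  C-H: 4 × 398 = 1592
  O-H: 4 × 480 = 1920
  Σ(broken) = 3512 kJ
Bonds formed (products):
  C=O: 2 × 786 = 1572
  H-H: 4 × 441 = 1764
  Σ(formed) = 3336 kJ
ΔH = Σ(broken) − Σ(formed) = 3512 − 3336 = +176 kJ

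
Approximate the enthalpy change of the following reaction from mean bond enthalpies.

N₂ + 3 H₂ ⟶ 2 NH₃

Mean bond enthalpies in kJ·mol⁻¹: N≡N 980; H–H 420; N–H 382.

ΔH ≈ −52 kJ

Bonds broken (reactants):
  H–H: 3 × 420 = 1260
  N≡N: 1 × 980 = 980
  Σ(broken) = 2240 kJ
Bonds formed (products):
  N–H: 6 × 382 = 2292
  Σ(formed) = 2292 kJ
ΔH = Σ(broken) − Σ(formed) = 2240 − 2292 = −52 kJ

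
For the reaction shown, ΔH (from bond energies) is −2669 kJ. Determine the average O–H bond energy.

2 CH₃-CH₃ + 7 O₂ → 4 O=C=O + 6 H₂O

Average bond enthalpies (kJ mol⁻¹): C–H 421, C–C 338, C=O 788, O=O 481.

Let D be the O–H bond energy.
Σ(broken) = 2×338 + 12×421 + 7×481 = 9095
Σ(formed) = 8×788 + 12×D = 6304 + 12D
ΔH = Σ(broken) − Σ(formed) = (9095) − (6304 + 12D) = +2791 − 12D
Setting this equal to −2669 kJ gives 12D = 5460, so D = 455 kJ/mol.

D(O–H) ≈ 455 kJ/mol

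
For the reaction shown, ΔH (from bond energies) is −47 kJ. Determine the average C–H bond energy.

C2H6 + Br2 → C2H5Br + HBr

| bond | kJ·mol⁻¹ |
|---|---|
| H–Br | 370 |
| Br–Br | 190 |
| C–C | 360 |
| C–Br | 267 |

Let D be the C–H bond energy.
Σ(broken) = 1×190 + 1×360 + 6×D = 550 + 6D
Σ(formed) = 1×267 + 1×360 + 5×D + 1×370 = 997 + 5D
ΔH = Σ(broken) − Σ(formed) = (550 + 6D) − (997 + 5D) = −447 + D
Setting this equal to −47 kJ gives D = 400 kJ/mol.

D(C–H) ≈ 400 kJ/mol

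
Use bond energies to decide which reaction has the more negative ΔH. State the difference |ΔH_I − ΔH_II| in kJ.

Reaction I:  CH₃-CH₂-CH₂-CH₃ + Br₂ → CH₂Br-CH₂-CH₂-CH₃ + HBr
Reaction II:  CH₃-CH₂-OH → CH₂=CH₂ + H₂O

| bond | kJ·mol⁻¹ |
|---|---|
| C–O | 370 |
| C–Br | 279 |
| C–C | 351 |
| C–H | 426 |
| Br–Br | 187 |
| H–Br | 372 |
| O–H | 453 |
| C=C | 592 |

Reaction I, by 140 kJ

Reaction I:
  Bonds broken (reactants):
    Br–Br: 1 × 187 = 187
    C–C: 3 × 351 = 1053
    C–H: 10 × 426 = 4260
    Σ(broken) = 5500 kJ
  Bonds formed (products):
    C–Br: 1 × 279 = 279
    C–C: 3 × 351 = 1053
    C–H: 9 × 426 = 3834
    H–Br: 1 × 372 = 372
    Σ(formed) = 5538 kJ
  ΔH_I = 5500 − 5538 = −38 kJ
Reaction II:
  Bonds broken (reactants):
    C–C: 1 × 351 = 351
    C–H: 5 × 426 = 2130
    C–O: 1 × 370 = 370
    O–H: 1 × 453 = 453
    Σ(broken) = 3304 kJ
  Bonds formed (products):
    C–H: 4 × 426 = 1704
    C=C: 1 × 592 = 592
    O–H: 2 × 453 = 906
    Σ(formed) = 3202 kJ
  ΔH_II = 3304 − 3202 = +102 kJ
ΔH_I − ΔH_II = −140 kJ, so reaction I has the more negative ΔH; |ΔH_I − ΔH_II| = 140 kJ.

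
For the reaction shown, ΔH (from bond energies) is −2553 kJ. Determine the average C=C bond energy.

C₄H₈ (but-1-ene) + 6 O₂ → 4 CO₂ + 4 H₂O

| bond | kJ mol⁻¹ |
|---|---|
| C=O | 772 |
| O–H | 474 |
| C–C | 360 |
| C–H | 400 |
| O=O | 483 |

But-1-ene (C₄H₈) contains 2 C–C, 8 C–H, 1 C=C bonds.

D(C=C) ≈ 597 kJ/mol

Let D be the C=C bond energy.
Σ(broken) = 2×360 + 8×400 + 1×D + 6×483 = 6818 + D
Σ(formed) = 8×772 + 8×474 = 9968
ΔH = Σ(broken) − Σ(formed) = (6818 + D) − (9968) = −3150 + D
Setting this equal to −2553 kJ gives D = 597 kJ/mol.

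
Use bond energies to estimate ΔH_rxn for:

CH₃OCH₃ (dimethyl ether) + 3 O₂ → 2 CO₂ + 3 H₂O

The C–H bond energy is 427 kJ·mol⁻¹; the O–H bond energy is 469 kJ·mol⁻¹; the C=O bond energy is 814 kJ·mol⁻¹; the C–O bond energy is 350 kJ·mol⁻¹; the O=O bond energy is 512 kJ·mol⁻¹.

ΔH ≈ −1272 kJ

Bonds broken (reactants):
  C–H: 6 × 427 = 2562
  C–O: 2 × 350 = 700
  O=O: 3 × 512 = 1536
  Σ(broken) = 4798 kJ
Bonds formed (products):
  C=O: 4 × 814 = 3256
  O–H: 6 × 469 = 2814
  Σ(formed) = 6070 kJ
ΔH = Σ(broken) − Σ(formed) = 4798 − 6070 = −1272 kJ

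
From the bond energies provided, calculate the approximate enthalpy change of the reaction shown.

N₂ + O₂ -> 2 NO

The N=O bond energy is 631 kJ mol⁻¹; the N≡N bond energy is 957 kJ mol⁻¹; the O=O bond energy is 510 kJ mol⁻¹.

Bonds broken (reactants):
  N≡N: 1 × 957 = 957
  O=O: 1 × 510 = 510
  Σ(broken) = 1467 kJ
Bonds formed (products):
  N=O: 2 × 631 = 1262
  Σ(formed) = 1262 kJ
ΔH = Σ(broken) − Σ(formed) = 1467 − 1262 = +205 kJ

ΔH ≈ +205 kJ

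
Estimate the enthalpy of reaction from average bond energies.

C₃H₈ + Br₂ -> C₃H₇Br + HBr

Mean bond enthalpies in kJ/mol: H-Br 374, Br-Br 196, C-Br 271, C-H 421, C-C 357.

ΔH ≈ −28 kJ

Bonds broken (reactants):
  Br-Br: 1 × 196 = 196
  C-C: 2 × 357 = 714
  C-H: 8 × 421 = 3368
  Σ(broken) = 4278 kJ
Bonds formed (products):
  C-Br: 1 × 271 = 271
  C-C: 2 × 357 = 714
  C-H: 7 × 421 = 2947
  H-Br: 1 × 374 = 374
  Σ(formed) = 4306 kJ
ΔH = Σ(broken) − Σ(formed) = 4278 − 4306 = −28 kJ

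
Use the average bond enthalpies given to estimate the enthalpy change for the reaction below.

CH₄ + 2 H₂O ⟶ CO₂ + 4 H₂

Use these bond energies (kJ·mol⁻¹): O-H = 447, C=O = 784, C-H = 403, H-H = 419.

Bonds broken (reactants):
  C-H: 4 × 403 = 1612
  O-H: 4 × 447 = 1788
  Σ(broken) = 3400 kJ
Bonds formed (products):
  C=O: 2 × 784 = 1568
  H-H: 4 × 419 = 1676
  Σ(formed) = 3244 kJ
ΔH = Σ(broken) − Σ(formed) = 3400 − 3244 = +156 kJ

ΔH ≈ +156 kJ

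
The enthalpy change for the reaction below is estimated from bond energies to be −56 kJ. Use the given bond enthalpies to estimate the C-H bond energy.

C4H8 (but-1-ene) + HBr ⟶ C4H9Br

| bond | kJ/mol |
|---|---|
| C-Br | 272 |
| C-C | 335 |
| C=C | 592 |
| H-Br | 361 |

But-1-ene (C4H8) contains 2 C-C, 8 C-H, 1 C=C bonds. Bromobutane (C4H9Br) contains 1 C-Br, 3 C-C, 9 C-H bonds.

Let D be the C-H bond energy.
Σ(broken) = 2×335 + 8×D + 1×592 + 1×361 = 1623 + 8D
Σ(formed) = 1×272 + 3×335 + 9×D = 1277 + 9D
ΔH = Σ(broken) − Σ(formed) = (1623 + 8D) − (1277 + 9D) = +346 − D
Setting this equal to −56 kJ gives D = 402 kJ/mol.

D(C-H) ≈ 402 kJ/mol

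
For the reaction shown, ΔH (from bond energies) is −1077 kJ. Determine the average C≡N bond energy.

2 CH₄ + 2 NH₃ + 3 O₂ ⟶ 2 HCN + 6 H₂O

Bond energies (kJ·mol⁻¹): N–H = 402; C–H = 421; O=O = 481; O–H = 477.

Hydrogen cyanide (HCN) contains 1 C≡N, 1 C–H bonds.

Let D be the C≡N bond energy.
Σ(broken) = 8×421 + 6×402 + 3×481 = 7223
Σ(formed) = 2×D + 2×421 + 12×477 = 6566 + 2D
ΔH = Σ(broken) − Σ(formed) = (7223) − (6566 + 2D) = +657 − 2D
Setting this equal to −1077 kJ gives 2D = 1734, so D = 867 kJ/mol.

D(C≡N) ≈ 867 kJ/mol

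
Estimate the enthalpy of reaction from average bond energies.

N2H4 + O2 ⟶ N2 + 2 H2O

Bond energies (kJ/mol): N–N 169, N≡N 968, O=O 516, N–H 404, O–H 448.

Bonds broken (reactants):
  N–H: 4 × 404 = 1616
  N–N: 1 × 169 = 169
  O=O: 1 × 516 = 516
  Σ(broken) = 2301 kJ
Bonds formed (products):
  N≡N: 1 × 968 = 968
  O–H: 4 × 448 = 1792
  Σ(formed) = 2760 kJ
ΔH = Σ(broken) − Σ(formed) = 2301 − 2760 = −459 kJ

ΔH ≈ −459 kJ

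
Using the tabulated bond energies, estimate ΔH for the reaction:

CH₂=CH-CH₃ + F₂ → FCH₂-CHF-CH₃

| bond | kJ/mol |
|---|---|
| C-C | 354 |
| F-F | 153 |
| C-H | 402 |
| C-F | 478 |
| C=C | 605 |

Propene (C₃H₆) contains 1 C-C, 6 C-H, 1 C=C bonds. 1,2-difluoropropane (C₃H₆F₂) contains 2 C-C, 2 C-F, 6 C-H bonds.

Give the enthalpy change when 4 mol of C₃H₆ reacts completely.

ΔH = −2208 kJ

Bonds broken (reactants):
  C-C: 1 × 354 = 354
  C-H: 6 × 402 = 2412
  C=C: 1 × 605 = 605
  F-F: 1 × 153 = 153
  Σ(broken) = 3524 kJ
Bonds formed (products):
  C-C: 2 × 354 = 708
  C-F: 2 × 478 = 956
  C-H: 6 × 402 = 2412
  Σ(formed) = 4076 kJ
ΔH = Σ(broken) − Σ(formed) = 3524 − 4076 = −552 kJ
For 4× the reaction as written: 4 × (−552) = −2208 kJ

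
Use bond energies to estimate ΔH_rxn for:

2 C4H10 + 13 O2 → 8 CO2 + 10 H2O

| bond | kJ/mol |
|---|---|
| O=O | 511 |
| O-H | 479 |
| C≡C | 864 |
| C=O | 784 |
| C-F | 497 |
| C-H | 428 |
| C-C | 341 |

Bonds broken (reactants):
  C-C: 6 × 341 = 2046
  C-H: 20 × 428 = 8560
  O=O: 13 × 511 = 6643
  Σ(broken) = 17249 kJ
Bonds formed (products):
  C=O: 16 × 784 = 12544
  O-H: 20 × 479 = 9580
  Σ(formed) = 22124 kJ
ΔH = Σ(broken) − Σ(formed) = 17249 − 22124 = −4875 kJ

ΔH ≈ −4875 kJ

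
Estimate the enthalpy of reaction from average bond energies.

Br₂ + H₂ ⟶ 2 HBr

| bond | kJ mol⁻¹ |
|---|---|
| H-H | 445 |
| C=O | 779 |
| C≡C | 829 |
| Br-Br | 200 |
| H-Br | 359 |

Bonds broken (reactants):
  Br-Br: 1 × 200 = 200
  H-H: 1 × 445 = 445
  Σ(broken) = 645 kJ
Bonds formed (products):
  H-Br: 2 × 359 = 718
  Σ(formed) = 718 kJ
ΔH = Σ(broken) − Σ(formed) = 645 − 718 = −73 kJ

ΔH ≈ −73 kJ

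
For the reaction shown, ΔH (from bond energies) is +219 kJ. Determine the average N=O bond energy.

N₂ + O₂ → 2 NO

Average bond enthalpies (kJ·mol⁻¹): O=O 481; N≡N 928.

D(N=O) ≈ 595 kJ/mol

Let D be the N=O bond energy.
Σ(broken) = 1×928 + 1×481 = 1409
Σ(formed) = 2×D = 2D
ΔH = Σ(broken) − Σ(formed) = (1409) − (2D) = +1409 − 2D
Setting this equal to +219 kJ gives 2D = 1190, so D = 595 kJ/mol.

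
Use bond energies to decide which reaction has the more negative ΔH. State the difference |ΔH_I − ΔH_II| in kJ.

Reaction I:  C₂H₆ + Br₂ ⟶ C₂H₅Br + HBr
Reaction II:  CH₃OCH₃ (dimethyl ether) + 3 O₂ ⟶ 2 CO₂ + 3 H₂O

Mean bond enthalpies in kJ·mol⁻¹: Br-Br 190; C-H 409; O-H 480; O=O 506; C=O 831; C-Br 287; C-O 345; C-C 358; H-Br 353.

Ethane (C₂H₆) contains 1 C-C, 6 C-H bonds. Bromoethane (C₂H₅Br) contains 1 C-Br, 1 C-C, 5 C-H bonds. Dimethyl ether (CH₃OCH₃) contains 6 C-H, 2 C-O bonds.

Reaction II, by 1501 kJ

Reaction I:
  Bonds broken (reactants):
    Br-Br: 1 × 190 = 190
    C-C: 1 × 358 = 358
    C-H: 6 × 409 = 2454
    Σ(broken) = 3002 kJ
  Bonds formed (products):
    C-Br: 1 × 287 = 287
    C-C: 1 × 358 = 358
    C-H: 5 × 409 = 2045
    H-Br: 1 × 353 = 353
    Σ(formed) = 3043 kJ
  ΔH_I = 3002 − 3043 = −41 kJ
Reaction II:
  Bonds broken (reactants):
    C-H: 6 × 409 = 2454
    C-O: 2 × 345 = 690
    O=O: 3 × 506 = 1518
    Σ(broken) = 4662 kJ
  Bonds formed (products):
    C=O: 4 × 831 = 3324
    O-H: 6 × 480 = 2880
    Σ(formed) = 6204 kJ
  ΔH_II = 4662 − 6204 = −1542 kJ
ΔH_I − ΔH_II = +1501 kJ, so reaction II has the more negative ΔH; |ΔH_I − ΔH_II| = 1501 kJ.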